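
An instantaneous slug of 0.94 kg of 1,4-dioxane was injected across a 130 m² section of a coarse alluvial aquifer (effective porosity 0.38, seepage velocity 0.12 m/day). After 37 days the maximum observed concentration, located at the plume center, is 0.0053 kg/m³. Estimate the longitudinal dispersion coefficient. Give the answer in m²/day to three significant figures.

At the plume center C_max = M/(n_e·A·√(4πDt)), so D = M²/(4πt·(n_e·A·C_max)²).
n_e·A·C_max = 0.38 × 130 × 0.0053 = 0.2618 kg/m.
D = 0.94²/(4π × 37 × 0.2618²) = 0.0277 m²/day.

0.0277 m²/day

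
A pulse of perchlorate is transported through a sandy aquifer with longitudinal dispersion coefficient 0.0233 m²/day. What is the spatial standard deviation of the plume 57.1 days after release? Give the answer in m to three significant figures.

1.63 m

Dispersive spreading gives a Gaussian with σ² = 2Dt; advection only shifts the center.
σ = √(2 × 0.0233 × 57.1) = 1.63 m.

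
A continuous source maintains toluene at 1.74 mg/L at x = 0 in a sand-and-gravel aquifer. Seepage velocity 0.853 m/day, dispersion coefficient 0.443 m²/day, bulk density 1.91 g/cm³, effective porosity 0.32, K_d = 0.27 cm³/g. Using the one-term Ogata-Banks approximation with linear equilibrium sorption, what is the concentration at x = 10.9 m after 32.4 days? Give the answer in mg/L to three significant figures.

0.804 mg/L

Retardation factor R = 1 + ρ_b·K_d/n = 1 + 1.91 × 0.27/0.32 = 2.612.
Sorption retards both mechanisms: v_R = v/R = 0.3266 m/day, D_R = D/R = 0.1696 m²/day.
v_R·t = 0.3266 × 32.4 = 10.58184 m; 2√(D_R t) = 4.688 m; argument = (10.9 − 10.58184)/4.688 = 0.06787.
C = C₀ × ½·erfc(0.06787) = 1.74 × 0.4618 = 0.804 mg/L.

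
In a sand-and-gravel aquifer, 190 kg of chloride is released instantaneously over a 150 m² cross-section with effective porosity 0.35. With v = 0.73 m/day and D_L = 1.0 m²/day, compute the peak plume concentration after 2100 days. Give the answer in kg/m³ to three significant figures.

The peak of an instantaneous 1D plume sits at x = vt; there the Gaussian factor is 1 and C_max = M/(n_e·A·√(4πDt)), where n_e·A is the pore area the mass is dissolved in.
√(4πDt) = √(4π × 1.0 × 2100) = 162.4 m, so C_max = 190/(0.35 × 150 × 162.4) = 0.0223 kg/m³.

0.0223 kg/m³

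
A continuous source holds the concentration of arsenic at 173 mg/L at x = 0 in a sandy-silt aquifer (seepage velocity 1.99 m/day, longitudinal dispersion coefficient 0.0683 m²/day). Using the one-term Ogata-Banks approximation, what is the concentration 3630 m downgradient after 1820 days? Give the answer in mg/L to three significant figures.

For a continuous step input, C/C₀ ≈ ½·erfc((x−vt)/(2√(Dt))).
vt = 1.99 × 1820 = 3621.8 m and 2√(Dt) = 2√(0.0683 × 1820) = 22.30 m.
Argument (x−vt)/(2√(Dt)) = (3630 − 3621.8)/22.30 = 0.3677; ½·erfc(0.3677) = 0.3015.
C = 173 × 0.3015 = 52.2 mg/L.

52.2 mg/L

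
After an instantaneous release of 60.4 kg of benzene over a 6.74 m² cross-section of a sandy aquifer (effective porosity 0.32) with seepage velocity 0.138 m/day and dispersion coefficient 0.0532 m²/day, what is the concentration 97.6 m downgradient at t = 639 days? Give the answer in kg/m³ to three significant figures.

0.706 kg/m³

For an instantaneous plane source, C(x,t) = M/(n_e·A·√(4πDt)) · exp(−(x−vt)²/(4Dt)), with n_e·A the pore (flow) area.
Plume center vt = 0.138 × 639 = 88.182 m, so the well at 97.6 m is 9.418 m downgradient of the peak.
√(4πDt) = 20.67 m, giving peak height M/(n_e·A·√(4πDt)) = 60.4/(0.32 × 6.74 × 20.67) = 1.355 kg/m³.
(x−vt)²/(4Dt) = (9.418)²/(4 × 0.0532 × 639) = 0.6523; exp(−0.6523) = 0.5208.
C = 1.355 × 0.5208 = 0.706 kg/m³.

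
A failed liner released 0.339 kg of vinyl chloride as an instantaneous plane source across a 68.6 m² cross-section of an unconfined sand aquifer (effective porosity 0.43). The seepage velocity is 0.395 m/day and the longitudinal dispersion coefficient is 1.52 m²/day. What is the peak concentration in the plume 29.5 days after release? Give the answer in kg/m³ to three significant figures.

The peak of an instantaneous 1D plume sits at x = vt; there the Gaussian factor is 1 and C_max = M/(n_e·A·√(4πDt)), where n_e·A is the pore area the mass is dissolved in.
√(4πDt) = √(4π × 1.52 × 29.5) = 23.74 m, so C_max = 0.339/(0.43 × 68.6 × 23.74) = 0.000484 kg/m³.

0.000484 kg/m³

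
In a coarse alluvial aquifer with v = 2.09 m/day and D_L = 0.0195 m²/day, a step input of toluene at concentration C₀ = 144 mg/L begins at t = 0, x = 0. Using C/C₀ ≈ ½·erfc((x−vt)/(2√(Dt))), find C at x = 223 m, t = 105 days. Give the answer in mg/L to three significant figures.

5.72 mg/L

For a continuous step input, C/C₀ ≈ ½·erfc((x−vt)/(2√(Dt))).
vt = 2.09 × 105 = 219.45 m and 2√(Dt) = 2√(0.0195 × 105) = 2.862 m.
Argument (x−vt)/(2√(Dt)) = (223 − 219.45)/2.862 = 1.240; ½·erfc(1.240) = 0.03975.
C = 144 × 0.03975 = 5.72 mg/L.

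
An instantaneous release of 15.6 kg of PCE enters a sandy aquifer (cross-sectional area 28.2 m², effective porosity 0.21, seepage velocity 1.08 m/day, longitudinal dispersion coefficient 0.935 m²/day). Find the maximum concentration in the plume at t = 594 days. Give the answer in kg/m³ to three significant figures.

The peak of an instantaneous 1D plume sits at x = vt; there the Gaussian factor is 1 and C_max = M/(n_e·A·√(4πDt)), where n_e·A is the pore area the mass is dissolved in.
√(4πDt) = √(4π × 0.935 × 594) = 83.54 m, so C_max = 15.6/(0.21 × 28.2 × 83.54) = 0.0315 kg/m³.

0.0315 kg/m³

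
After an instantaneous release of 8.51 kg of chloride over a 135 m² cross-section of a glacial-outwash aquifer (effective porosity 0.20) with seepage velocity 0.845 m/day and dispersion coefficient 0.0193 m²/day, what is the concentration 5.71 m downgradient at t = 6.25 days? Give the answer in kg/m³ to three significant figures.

For an instantaneous plane source, C(x,t) = M/(n_e·A·√(4πDt)) · exp(−(x−vt)²/(4Dt)), with n_e·A the pore (flow) area.
Plume center vt = 0.845 × 6.25 = 5.28125 m, so the well at 5.71 m is 0.42875 m downgradient of the peak.
√(4πDt) = 1.231 m, giving peak height M/(n_e·A·√(4πDt)) = 8.51/(0.20 × 135 × 1.231) = 0.2560 kg/m³.
(x−vt)²/(4Dt) = (0.42875)²/(4 × 0.0193 × 6.25) = 0.3810; exp(−0.3810) = 0.6832.
C = 0.2560 × 0.6832 = 0.175 kg/m³.

0.175 kg/m³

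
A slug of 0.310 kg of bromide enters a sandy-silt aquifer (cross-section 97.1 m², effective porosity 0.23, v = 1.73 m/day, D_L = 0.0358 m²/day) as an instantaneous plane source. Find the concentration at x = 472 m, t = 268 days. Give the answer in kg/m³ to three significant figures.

0.000205 kg/m³

For an instantaneous plane source, C(x,t) = M/(n_e·A·√(4πDt)) · exp(−(x−vt)²/(4Dt)), with n_e·A the pore (flow) area.
Plume center vt = 1.73 × 268 = 463.64 m, so the well at 472 m is 8.36 m downgradient of the peak.
√(4πDt) = 10.98 m, giving peak height M/(n_e·A·√(4πDt)) = 0.310/(0.23 × 97.1 × 10.98) = 0.001264 kg/m³.
(x−vt)²/(4Dt) = (8.36)²/(4 × 0.0358 × 268) = 1.821; exp(−1.821) = 0.1619.
C = 0.001264 × 0.1619 = 0.000205 kg/m³.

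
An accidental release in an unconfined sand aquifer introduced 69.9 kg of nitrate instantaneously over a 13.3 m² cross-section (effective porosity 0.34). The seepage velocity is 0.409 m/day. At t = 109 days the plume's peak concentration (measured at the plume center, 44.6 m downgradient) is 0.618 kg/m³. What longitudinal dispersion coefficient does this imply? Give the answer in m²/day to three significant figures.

0.457 m²/day

At the plume center C_max = M/(n_e·A·√(4πDt)), so D = M²/(4πt·(n_e·A·C_max)²).
n_e·A·C_max = 0.34 × 13.3 × 0.618 = 2.795 kg/m.
D = 69.9²/(4π × 109 × 2.795²) = 0.457 m²/day.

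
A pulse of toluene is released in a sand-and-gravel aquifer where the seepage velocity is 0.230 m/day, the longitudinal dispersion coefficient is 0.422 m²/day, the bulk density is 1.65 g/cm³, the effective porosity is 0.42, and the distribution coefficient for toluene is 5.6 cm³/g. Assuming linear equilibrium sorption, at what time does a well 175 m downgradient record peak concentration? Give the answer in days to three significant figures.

17300 days

Retardation factor R = 1 + ρ_b·K_d/n = 1 + 1.65 × 5.6/0.42 = 23.00.
Sorption retards both mechanisms: v_R = v/R = 0.01000 m/day, D_R = D/R = 0.01835 m²/day.
Peak time from v_R²t² + 2D_R t − x² = 0: t = (√(D_R² + v_R²x²) − D_R)/v_R².
√(D_R² + v_R²x²) = √(0.01835² + 0.01000² × 175²) = 1.750; v_R² = 0.0001000.
t = (1.750 − 0.01835)/0.0001000 = 17300 days.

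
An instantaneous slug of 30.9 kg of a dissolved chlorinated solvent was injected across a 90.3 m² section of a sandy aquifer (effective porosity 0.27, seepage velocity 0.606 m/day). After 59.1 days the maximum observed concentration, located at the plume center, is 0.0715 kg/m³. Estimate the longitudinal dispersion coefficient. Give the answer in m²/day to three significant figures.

At the plume center C_max = M/(n_e·A·√(4πDt)), so D = M²/(4πt·(n_e·A·C_max)²).
n_e·A·C_max = 0.27 × 90.3 × 0.0715 = 1.743 kg/m.
D = 30.9²/(4π × 59.1 × 1.743²) = 0.423 m²/day.

0.423 m²/day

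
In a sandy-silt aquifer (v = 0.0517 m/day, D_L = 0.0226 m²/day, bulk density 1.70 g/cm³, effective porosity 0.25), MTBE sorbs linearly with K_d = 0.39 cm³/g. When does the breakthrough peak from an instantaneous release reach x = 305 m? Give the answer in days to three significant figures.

Retardation factor R = 1 + ρ_b·K_d/n = 1 + 1.70 × 0.39/0.25 = 3.652.
Sorption retards both mechanisms: v_R = v/R = 0.01416 m/day, D_R = D/R = 0.006188 m²/day.
Peak time from v_R²t² + 2D_R t − x² = 0: t = (√(D_R² + v_R²x²) − D_R)/v_R².
√(D_R² + v_R²x²) = √(0.006188² + 0.01416² × 305²) = 4.319; v_R² = 0.0002005.
t = (4.319 − 0.006188)/0.0002005 = 21500 days.

21500 days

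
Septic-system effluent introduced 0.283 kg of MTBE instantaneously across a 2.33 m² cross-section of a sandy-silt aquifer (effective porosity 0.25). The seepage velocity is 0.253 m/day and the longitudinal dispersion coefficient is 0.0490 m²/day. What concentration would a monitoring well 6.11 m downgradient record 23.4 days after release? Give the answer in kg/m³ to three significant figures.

For an instantaneous plane source, C(x,t) = M/(n_e·A·√(4πDt)) · exp(−(x−vt)²/(4Dt)), with n_e·A the pore (flow) area.
Plume center vt = 0.253 × 23.4 = 5.9202 m, so the well at 6.11 m is 0.1898 m downgradient of the peak.
√(4πDt) = 3.796 m, giving peak height M/(n_e·A·√(4πDt)) = 0.283/(0.25 × 2.33 × 3.796) = 0.1280 kg/m³.
(x−vt)²/(4Dt) = (0.1898)²/(4 × 0.0490 × 23.4) = 0.007855; exp(−0.007855) = 0.9922.
C = 0.1280 × 0.9922 = 0.127 kg/m³.

0.127 kg/m³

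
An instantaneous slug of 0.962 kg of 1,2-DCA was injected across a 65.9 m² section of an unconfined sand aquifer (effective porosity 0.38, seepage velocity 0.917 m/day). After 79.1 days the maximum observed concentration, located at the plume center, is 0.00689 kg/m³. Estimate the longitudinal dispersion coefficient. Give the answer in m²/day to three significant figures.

0.0313 m²/day

At the plume center C_max = M/(n_e·A·√(4πDt)), so D = M²/(4πt·(n_e·A·C_max)²).
n_e·A·C_max = 0.38 × 65.9 × 0.00689 = 0.1725 kg/m.
D = 0.962²/(4π × 79.1 × 0.1725²) = 0.0313 m²/day.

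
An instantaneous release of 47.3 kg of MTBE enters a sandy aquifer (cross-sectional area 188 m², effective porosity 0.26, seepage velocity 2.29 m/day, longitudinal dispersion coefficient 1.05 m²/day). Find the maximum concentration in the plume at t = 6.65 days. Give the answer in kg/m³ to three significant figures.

The peak of an instantaneous 1D plume sits at x = vt; there the Gaussian factor is 1 and C_max = M/(n_e·A·√(4πDt)), where n_e·A is the pore area the mass is dissolved in.
√(4πDt) = √(4π × 1.05 × 6.65) = 9.367 m, so C_max = 47.3/(0.26 × 188 × 9.367) = 0.103 kg/m³.

0.103 kg/m³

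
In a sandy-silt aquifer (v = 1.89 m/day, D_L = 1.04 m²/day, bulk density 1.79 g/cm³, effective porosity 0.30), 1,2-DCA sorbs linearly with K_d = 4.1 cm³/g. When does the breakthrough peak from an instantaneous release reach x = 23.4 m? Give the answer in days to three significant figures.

308 days

Retardation factor R = 1 + ρ_b·K_d/n = 1 + 1.79 × 4.1/0.30 = 25.46.
Sorption retards both mechanisms: v_R = v/R = 0.07423 m/day, D_R = D/R = 0.04085 m²/day.
Peak time from v_R²t² + 2D_R t − x² = 0: t = (√(D_R² + v_R²x²) − D_R)/v_R².
√(D_R² + v_R²x²) = √(0.04085² + 0.07423² × 23.4²) = 1.737; v_R² = 0.005510.
t = (1.737 − 0.04085)/0.005510 = 308 days.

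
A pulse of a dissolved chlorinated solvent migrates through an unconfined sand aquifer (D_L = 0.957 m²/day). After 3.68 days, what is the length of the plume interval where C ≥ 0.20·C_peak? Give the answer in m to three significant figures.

9.52 m

The plume is Gaussian with σ = √(2Dt) = √(2 × 0.957 × 3.68) = 2.654 m.
C/C_peak = exp(−Δx²/(2σ²)) = 0.20 ⇒ Δx = σ·√(−2 ln 0.20) = 2.654 × 1.794 = 4.761 m.
Width = 2Δx = 9.52 m.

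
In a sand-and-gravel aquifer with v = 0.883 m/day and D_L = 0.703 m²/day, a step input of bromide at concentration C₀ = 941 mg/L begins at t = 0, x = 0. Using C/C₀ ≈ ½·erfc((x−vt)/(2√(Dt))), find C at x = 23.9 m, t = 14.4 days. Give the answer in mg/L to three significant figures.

6.08 mg/L

For a continuous step input, C/C₀ ≈ ½·erfc((x−vt)/(2√(Dt))).
vt = 0.883 × 14.4 = 12.7152 m and 2√(Dt) = 2√(0.703 × 14.4) = 6.363 m.
Argument (x−vt)/(2√(Dt)) = (23.9 − 12.7152)/6.363 = 1.758; ½·erfc(1.758) = 0.006456.
C = 941 × 0.006456 = 6.08 mg/L.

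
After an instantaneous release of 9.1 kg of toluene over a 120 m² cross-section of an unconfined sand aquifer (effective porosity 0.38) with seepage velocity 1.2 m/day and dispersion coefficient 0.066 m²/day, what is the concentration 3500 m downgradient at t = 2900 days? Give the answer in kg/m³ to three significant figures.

0.00241 kg/m³

For an instantaneous plane source, C(x,t) = M/(n_e·A·√(4πDt)) · exp(−(x−vt)²/(4Dt)), with n_e·A the pore (flow) area.
Plume center vt = 1.2 × 2900 = 3480 m, so the well at 3500 m is 20 m downgradient of the peak.
√(4πDt) = 49.04 m, giving peak height M/(n_e·A·√(4πDt)) = 9.1/(0.38 × 120 × 49.04) = 0.004069 kg/m³.
(x−vt)²/(4Dt) = (20)²/(4 × 0.066 × 2900) = 0.5225; exp(−0.5225) = 0.5930.
C = 0.004069 × 0.5930 = 0.00241 kg/m³.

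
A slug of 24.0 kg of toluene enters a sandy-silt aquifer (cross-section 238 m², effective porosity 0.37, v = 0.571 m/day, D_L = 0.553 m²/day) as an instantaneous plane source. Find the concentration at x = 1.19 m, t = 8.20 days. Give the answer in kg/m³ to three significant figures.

0.0184 kg/m³

For an instantaneous plane source, C(x,t) = M/(n_e·A·√(4πDt)) · exp(−(x−vt)²/(4Dt)), with n_e·A the pore (flow) area.
Plume center vt = 0.571 × 8.20 = 4.6822 m, so the well at 1.19 m is 3.4922 m upgradient of the peak.
√(4πDt) = 7.549 m, giving peak height M/(n_e·A·√(4πDt)) = 24.0/(0.37 × 238 × 7.549) = 0.03610 kg/m³.
(x−vt)²/(4Dt) = (-3.4922)²/(4 × 0.553 × 8.20) = 0.6724; exp(−0.6724) = 0.5105.
C = 0.03610 × 0.5105 = 0.0184 kg/m³.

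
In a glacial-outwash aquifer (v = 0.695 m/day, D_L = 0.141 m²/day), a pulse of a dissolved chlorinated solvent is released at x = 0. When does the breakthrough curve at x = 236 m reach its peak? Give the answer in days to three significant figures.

For the 1D instantaneous-source solution, setting ∂C/∂t = 0 at fixed x gives v²t² + 2Dt − x² = 0, so t = (√(D² + v²x²) − D)/v².
√(D² + v²x²) = √(0.141² + 0.695² × 236²) = 164.0; v² = 0.483025.
t = (164.0 − 0.141)/0.483025 = 339 days (vs. the pure-advection estimate x/v = 340 d).

339 days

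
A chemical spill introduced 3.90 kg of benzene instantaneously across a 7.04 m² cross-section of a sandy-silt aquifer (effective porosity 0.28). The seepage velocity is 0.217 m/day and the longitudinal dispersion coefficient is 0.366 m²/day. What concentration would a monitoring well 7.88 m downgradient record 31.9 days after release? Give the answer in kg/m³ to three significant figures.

For an instantaneous plane source, C(x,t) = M/(n_e·A·√(4πDt)) · exp(−(x−vt)²/(4Dt)), with n_e·A the pore (flow) area.
Plume center vt = 0.217 × 31.9 = 6.9223 m, so the well at 7.88 m is 0.9577 m downgradient of the peak.
√(4πDt) = 12.11 m, giving peak height M/(n_e·A·√(4πDt)) = 3.90/(0.28 × 7.04 × 12.11) = 0.1634 kg/m³.
(x−vt)²/(4Dt) = (0.9577)²/(4 × 0.366 × 31.9) = 0.01964; exp(−0.01964) = 0.9806.
C = 0.1634 × 0.9806 = 0.160 kg/m³.

0.160 kg/m³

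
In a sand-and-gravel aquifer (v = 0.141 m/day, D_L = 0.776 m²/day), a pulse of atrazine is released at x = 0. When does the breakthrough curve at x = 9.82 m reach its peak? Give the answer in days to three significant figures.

40.8 days

For the 1D instantaneous-source solution, setting ∂C/∂t = 0 at fixed x gives v²t² + 2Dt − x² = 0, so t = (√(D² + v²x²) − D)/v².
√(D² + v²x²) = √(0.776² + 0.141² × 9.82²) = 1.587; v² = 0.019881.
t = (1.587 − 0.776)/0.019881 = 40.8 days (vs. the pure-advection estimate x/v = 69.6 d).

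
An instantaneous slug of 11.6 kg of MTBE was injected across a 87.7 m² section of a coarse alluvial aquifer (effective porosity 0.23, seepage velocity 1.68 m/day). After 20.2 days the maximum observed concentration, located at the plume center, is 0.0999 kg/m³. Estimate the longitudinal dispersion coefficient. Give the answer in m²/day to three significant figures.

At the plume center C_max = M/(n_e·A·√(4πDt)), so D = M²/(4πt·(n_e·A·C_max)²).
n_e·A·C_max = 0.23 × 87.7 × 0.0999 = 2.015 kg/m.
D = 11.6²/(4π × 20.2 × 2.015²) = 0.131 m²/day.

0.131 m²/day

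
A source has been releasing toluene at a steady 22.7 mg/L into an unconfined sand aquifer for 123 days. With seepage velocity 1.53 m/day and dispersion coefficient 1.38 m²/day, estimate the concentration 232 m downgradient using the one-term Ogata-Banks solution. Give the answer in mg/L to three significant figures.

For a continuous step input, C/C₀ ≈ ½·erfc((x−vt)/(2√(Dt))).
vt = 1.53 × 123 = 188.19 m and 2√(Dt) = 2√(1.38 × 123) = 26.06 m.
Argument (x−vt)/(2√(Dt)) = (232 − 188.19)/26.06 = 1.681; ½·erfc(1.681) = 0.008720.
C = 22.7 × 0.008720 = 0.198 mg/L.

0.198 mg/L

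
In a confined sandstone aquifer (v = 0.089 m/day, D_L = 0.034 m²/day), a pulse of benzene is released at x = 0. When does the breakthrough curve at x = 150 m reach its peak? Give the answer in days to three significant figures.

1680 days

For the 1D instantaneous-source solution, setting ∂C/∂t = 0 at fixed x gives v²t² + 2Dt − x² = 0, so t = (√(D² + v²x²) − D)/v².
√(D² + v²x²) = √(0.034² + 0.089² × 150²) = 13.35; v² = 0.007921.
t = (13.35 − 0.034)/0.007921 = 1680 days (vs. the pure-advection estimate x/v = 1690 d).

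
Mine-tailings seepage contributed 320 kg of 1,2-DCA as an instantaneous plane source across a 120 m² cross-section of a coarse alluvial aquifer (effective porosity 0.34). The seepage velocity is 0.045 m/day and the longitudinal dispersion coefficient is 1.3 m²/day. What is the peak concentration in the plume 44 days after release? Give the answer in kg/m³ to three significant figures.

0.293 kg/m³

The peak of an instantaneous 1D plume sits at x = vt; there the Gaussian factor is 1 and C_max = M/(n_e·A·√(4πDt)), where n_e·A is the pore area the mass is dissolved in.
√(4πDt) = √(4π × 1.3 × 44) = 26.81 m, so C_max = 320/(0.34 × 120 × 26.81) = 0.293 kg/m³.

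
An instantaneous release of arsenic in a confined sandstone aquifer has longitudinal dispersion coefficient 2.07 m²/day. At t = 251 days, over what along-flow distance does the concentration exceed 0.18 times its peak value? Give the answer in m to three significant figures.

119 m

The plume is Gaussian with σ = √(2Dt) = √(2 × 2.07 × 251) = 32.24 m.
C/C_peak = exp(−Δx²/(2σ²)) = 0.18 ⇒ Δx = σ·√(−2 ln 0.18) = 32.24 × 1.852 = 59.71 m.
Width = 2Δx = 119 m.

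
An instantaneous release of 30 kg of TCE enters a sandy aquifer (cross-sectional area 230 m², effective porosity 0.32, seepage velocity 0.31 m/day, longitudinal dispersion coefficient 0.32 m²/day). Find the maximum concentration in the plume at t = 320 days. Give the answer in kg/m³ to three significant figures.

The peak of an instantaneous 1D plume sits at x = vt; there the Gaussian factor is 1 and C_max = M/(n_e·A·√(4πDt)), where n_e·A is the pore area the mass is dissolved in.
√(4πDt) = √(4π × 0.32 × 320) = 35.87 m, so C_max = 30/(0.32 × 230 × 35.87) = 0.0114 kg/m³.

0.0114 kg/m³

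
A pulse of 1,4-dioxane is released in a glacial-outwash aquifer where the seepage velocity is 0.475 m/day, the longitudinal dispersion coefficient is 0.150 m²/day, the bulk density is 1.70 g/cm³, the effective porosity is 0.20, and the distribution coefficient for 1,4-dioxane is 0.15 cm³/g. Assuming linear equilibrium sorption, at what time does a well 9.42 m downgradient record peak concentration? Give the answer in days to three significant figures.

Retardation factor R = 1 + ρ_b·K_d/n = 1 + 1.70 × 0.15/0.20 = 2.275.
Sorption retards both mechanisms: v_R = v/R = 0.2088 m/day, D_R = D/R = 0.06593 m²/day.
Peak time from v_R²t² + 2D_R t − x² = 0: t = (√(D_R² + v_R²x²) − D_R)/v_R².
√(D_R² + v_R²x²) = √(0.06593² + 0.2088² × 9.42²) = 1.968; v_R² = 0.04360.
t = (1.968 − 0.06593)/0.04360 = 43.6 days.

43.6 days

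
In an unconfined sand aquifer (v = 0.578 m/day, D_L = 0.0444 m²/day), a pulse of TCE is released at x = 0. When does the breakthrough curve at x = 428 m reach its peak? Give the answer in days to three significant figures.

For the 1D instantaneous-source solution, setting ∂C/∂t = 0 at fixed x gives v²t² + 2Dt − x² = 0, so t = (√(D² + v²x²) − D)/v².
√(D² + v²x²) = √(0.0444² + 0.578² × 428²) = 247.4; v² = 0.334084.
t = (247.4 − 0.0444)/0.334084 = 740 days (vs. the pure-advection estimate x/v = 740 d).

740 days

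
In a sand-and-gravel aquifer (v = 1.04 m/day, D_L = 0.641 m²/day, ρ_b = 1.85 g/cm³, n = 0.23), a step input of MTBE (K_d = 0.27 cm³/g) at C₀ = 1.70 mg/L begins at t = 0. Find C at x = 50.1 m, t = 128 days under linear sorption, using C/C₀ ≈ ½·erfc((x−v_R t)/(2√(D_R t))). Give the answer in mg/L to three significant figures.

Retardation factor R = 1 + ρ_b·K_d/n = 1 + 1.85 × 0.27/0.23 = 3.172.
Sorption retards both mechanisms: v_R = v/R = 0.3279 m/day, D_R = D/R = 0.2021 m²/day.
v_R·t = 0.3279 × 128 = 41.9712 m; 2√(D_R t) = 10.17 m; argument = (50.1 − 41.9712)/10.17 = 0.7993.
C = C₀ × ½·erfc(0.7993) = 1.70 × 0.1292 = 0.220 mg/L.

0.220 mg/L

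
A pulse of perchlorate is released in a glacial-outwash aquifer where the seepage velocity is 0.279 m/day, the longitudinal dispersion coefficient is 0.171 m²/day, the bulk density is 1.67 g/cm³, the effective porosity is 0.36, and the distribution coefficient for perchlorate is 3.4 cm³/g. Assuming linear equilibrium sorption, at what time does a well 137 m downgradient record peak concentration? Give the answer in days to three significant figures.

8200 days

Retardation factor R = 1 + ρ_b·K_d/n = 1 + 1.67 × 3.4/0.36 = 16.77.
Sorption retards both mechanisms: v_R = v/R = 0.01664 m/day, D_R = D/R = 0.01020 m²/day.
Peak time from v_R²t² + 2D_R t − x² = 0: t = (√(D_R² + v_R²x²) − D_R)/v_R².
√(D_R² + v_R²x²) = √(0.01020² + 0.01664² × 137²) = 2.280; v_R² = 0.0002769.
t = (2.280 − 0.01020)/0.0002769 = 8200 days.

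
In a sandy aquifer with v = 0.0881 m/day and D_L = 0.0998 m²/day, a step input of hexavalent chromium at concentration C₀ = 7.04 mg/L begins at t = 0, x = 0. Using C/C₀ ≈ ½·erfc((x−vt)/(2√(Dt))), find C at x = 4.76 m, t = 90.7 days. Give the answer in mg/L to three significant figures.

For a continuous step input, C/C₀ ≈ ½·erfc((x−vt)/(2√(Dt))).
vt = 0.0881 × 90.7 = 7.99067 m and 2√(Dt) = 2√(0.0998 × 90.7) = 6.017 m.
Argument (x−vt)/(2√(Dt)) = (4.76 − 7.99067)/6.017 = -0.5369; ½·erfc(-0.5369) = 0.7762.
C = 7.04 × 0.7762 = 5.46 mg/L.

5.46 mg/L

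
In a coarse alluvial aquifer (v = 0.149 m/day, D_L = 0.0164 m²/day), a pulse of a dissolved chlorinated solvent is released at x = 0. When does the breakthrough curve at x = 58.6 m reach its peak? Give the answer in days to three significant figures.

393 days

For the 1D instantaneous-source solution, setting ∂C/∂t = 0 at fixed x gives v²t² + 2Dt − x² = 0, so t = (√(D² + v²x²) − D)/v².
√(D² + v²x²) = √(0.0164² + 0.149² × 58.6²) = 8.731; v² = 0.022201.
t = (8.731 − 0.0164)/0.022201 = 393 days (vs. the pure-advection estimate x/v = 393 d).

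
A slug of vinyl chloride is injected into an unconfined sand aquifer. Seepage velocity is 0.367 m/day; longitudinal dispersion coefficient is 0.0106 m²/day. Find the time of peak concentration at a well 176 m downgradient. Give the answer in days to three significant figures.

479 days

For the 1D instantaneous-source solution, setting ∂C/∂t = 0 at fixed x gives v²t² + 2Dt − x² = 0, so t = (√(D² + v²x²) − D)/v².
√(D² + v²x²) = √(0.0106² + 0.367² × 176²) = 64.59; v² = 0.134689.
t = (64.59 − 0.0106)/0.134689 = 479 days (vs. the pure-advection estimate x/v = 480 d).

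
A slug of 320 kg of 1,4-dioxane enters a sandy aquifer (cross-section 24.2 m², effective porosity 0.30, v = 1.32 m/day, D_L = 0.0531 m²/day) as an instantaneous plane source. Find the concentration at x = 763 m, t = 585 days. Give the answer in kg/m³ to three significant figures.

For an instantaneous plane source, C(x,t) = M/(n_e·A·√(4πDt)) · exp(−(x−vt)²/(4Dt)), with n_e·A the pore (flow) area.
Plume center vt = 1.32 × 585 = 772.2 m, so the well at 763 m is 9.2 m upgradient of the peak.
√(4πDt) = 19.76 m, giving peak height M/(n_e·A·√(4πDt)) = 320/(0.30 × 24.2 × 19.76) = 2.231 kg/m³.
(x−vt)²/(4Dt) = (-9.2)²/(4 × 0.0531 × 585) = 0.6812; exp(−0.6812) = 0.5060.
C = 2.231 × 0.5060 = 1.13 kg/m³.

1.13 kg/m³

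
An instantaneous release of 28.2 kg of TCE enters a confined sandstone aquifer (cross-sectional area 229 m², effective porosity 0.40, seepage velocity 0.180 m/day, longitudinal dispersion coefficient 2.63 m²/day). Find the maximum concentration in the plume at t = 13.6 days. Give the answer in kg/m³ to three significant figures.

0.0145 kg/m³

The peak of an instantaneous 1D plume sits at x = vt; there the Gaussian factor is 1 and C_max = M/(n_e·A·√(4πDt)), where n_e·A is the pore area the mass is dissolved in.
√(4πDt) = √(4π × 2.63 × 13.6) = 21.20 m, so C_max = 28.2/(0.40 × 229 × 21.20) = 0.0145 kg/m³.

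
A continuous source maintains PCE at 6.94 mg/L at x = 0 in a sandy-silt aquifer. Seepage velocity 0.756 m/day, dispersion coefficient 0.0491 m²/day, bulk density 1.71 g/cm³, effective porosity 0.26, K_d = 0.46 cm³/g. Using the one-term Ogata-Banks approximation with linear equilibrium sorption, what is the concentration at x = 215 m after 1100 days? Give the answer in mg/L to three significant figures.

Retardation factor R = 1 + ρ_b·K_d/n = 1 + 1.71 × 0.46/0.26 = 4.025.
Sorption retards both mechanisms: v_R = v/R = 0.1878 m/day, D_R = D/R = 0.01220 m²/day.
v_R·t = 0.1878 × 1100 = 206.58 m; 2√(D_R t) = 7.327 m; argument = (215 − 206.58)/7.327 = 1.149.
C = C₀ × ½·erfc(1.149) = 6.94 × 0.05209 = 0.362 mg/L.

0.362 mg/L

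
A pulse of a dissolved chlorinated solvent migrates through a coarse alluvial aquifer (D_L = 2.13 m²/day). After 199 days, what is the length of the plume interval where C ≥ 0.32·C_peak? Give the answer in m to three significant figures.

The plume is Gaussian with σ = √(2Dt) = √(2 × 2.13 × 199) = 29.12 m.
C/C_peak = exp(−Δx²/(2σ²)) = 0.32 ⇒ Δx = σ·√(−2 ln 0.32) = 29.12 × 1.510 = 43.97 m.
Width = 2Δx = 87.9 m.

87.9 m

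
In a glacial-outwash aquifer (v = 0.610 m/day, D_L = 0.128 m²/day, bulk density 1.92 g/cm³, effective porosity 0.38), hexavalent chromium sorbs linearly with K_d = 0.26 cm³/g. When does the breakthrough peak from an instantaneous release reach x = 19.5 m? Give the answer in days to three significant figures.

Retardation factor R = 1 + ρ_b·K_d/n = 1 + 1.92 × 0.26/0.38 = 2.314.
Sorption retards both mechanisms: v_R = v/R = 0.2636 m/day, D_R = D/R = 0.05532 m²/day.
Peak time from v_R²t² + 2D_R t − x² = 0: t = (√(D_R² + v_R²x²) − D_R)/v_R².
√(D_R² + v_R²x²) = √(0.05532² + 0.2636² × 19.5²) = 5.140; v_R² = 0.06948.
t = (5.140 − 0.05532)/0.06948 = 73.2 days.

73.2 days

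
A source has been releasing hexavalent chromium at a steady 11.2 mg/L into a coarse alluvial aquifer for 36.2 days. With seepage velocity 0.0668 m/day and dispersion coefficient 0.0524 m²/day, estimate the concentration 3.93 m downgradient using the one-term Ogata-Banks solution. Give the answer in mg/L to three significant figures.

2.45 mg/L

For a continuous step input, C/C₀ ≈ ½·erfc((x−vt)/(2√(Dt))).
vt = 0.0668 × 36.2 = 2.41816 m and 2√(Dt) = 2√(0.0524 × 36.2) = 2.755 m.
Argument (x−vt)/(2√(Dt)) = (3.93 − 2.41816)/2.755 = 0.5488; ½·erfc(0.5488) = 0.2188.
C = 11.2 × 0.2188 = 2.45 mg/L.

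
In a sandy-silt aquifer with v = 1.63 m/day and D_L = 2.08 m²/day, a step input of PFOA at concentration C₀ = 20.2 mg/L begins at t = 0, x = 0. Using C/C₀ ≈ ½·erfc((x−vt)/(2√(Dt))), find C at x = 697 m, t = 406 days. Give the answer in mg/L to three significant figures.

For a continuous step input, C/C₀ ≈ ½·erfc((x−vt)/(2√(Dt))).
vt = 1.63 × 406 = 661.78 m and 2√(Dt) = 2√(2.08 × 406) = 58.12 m.
Argument (x−vt)/(2√(Dt)) = (697 − 661.78)/58.12 = 0.6060; ½·erfc(0.6060) = 0.1957.
C = 20.2 × 0.1957 = 3.95 mg/L.

3.95 mg/L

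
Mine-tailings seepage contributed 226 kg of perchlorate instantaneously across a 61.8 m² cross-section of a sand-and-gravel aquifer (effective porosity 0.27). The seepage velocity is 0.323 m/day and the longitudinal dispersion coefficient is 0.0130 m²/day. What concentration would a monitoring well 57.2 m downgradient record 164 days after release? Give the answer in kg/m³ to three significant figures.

0.322 kg/m³

For an instantaneous plane source, C(x,t) = M/(n_e·A·√(4πDt)) · exp(−(x−vt)²/(4Dt)), with n_e·A the pore (flow) area.
Plume center vt = 0.323 × 164 = 52.972 m, so the well at 57.2 m is 4.228 m downgradient of the peak.
√(4πDt) = 5.176 m, giving peak height M/(n_e·A·√(4πDt)) = 226/(0.27 × 61.8 × 5.176) = 2.617 kg/m³.
(x−vt)²/(4Dt) = (4.228)²/(4 × 0.0130 × 164) = 2.096; exp(−2.096) = 0.1229.
C = 2.617 × 0.1229 = 0.322 kg/m³.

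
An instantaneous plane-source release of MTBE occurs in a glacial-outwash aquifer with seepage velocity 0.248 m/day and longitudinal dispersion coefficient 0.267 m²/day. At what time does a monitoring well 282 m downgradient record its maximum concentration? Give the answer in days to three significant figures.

1130 days

For the 1D instantaneous-source solution, setting ∂C/∂t = 0 at fixed x gives v²t² + 2Dt − x² = 0, so t = (√(D² + v²x²) − D)/v².
√(D² + v²x²) = √(0.267² + 0.248² × 282²) = 69.94; v² = 0.061504.
t = (69.94 − 0.267)/0.061504 = 1130 days (vs. the pure-advection estimate x/v = 1140 d).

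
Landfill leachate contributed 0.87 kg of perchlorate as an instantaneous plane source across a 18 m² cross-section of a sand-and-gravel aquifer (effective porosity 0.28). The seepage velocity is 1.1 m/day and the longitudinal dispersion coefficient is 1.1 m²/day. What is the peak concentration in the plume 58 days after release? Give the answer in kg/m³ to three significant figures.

The peak of an instantaneous 1D plume sits at x = vt; there the Gaussian factor is 1 and C_max = M/(n_e·A·√(4πDt)), where n_e·A is the pore area the mass is dissolved in.
√(4πDt) = √(4π × 1.1 × 58) = 28.31 m, so C_max = 0.87/(0.28 × 18 × 28.31) = 0.00610 kg/m³.

0.00610 kg/m³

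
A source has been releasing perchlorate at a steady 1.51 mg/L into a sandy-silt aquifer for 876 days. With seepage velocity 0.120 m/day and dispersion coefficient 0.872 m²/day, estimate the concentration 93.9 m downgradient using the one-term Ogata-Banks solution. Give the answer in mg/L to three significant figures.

0.926 mg/L

For a continuous step input, C/C₀ ≈ ½·erfc((x−vt)/(2√(Dt))).
vt = 0.120 × 876 = 105.12 m and 2√(Dt) = 2√(0.872 × 876) = 55.28 m.
Argument (x−vt)/(2√(Dt)) = (93.9 − 105.12)/55.28 = -0.2030; ½·erfc(-0.2030) = 0.6130.
C = 1.51 × 0.6130 = 0.926 mg/L.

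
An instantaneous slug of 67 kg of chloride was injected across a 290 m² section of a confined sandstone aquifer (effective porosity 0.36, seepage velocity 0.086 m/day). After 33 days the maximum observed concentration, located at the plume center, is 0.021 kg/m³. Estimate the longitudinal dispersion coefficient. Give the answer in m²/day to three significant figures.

2.25 m²/day

At the plume center C_max = M/(n_e·A·√(4πDt)), so D = M²/(4πt·(n_e·A·C_max)²).
n_e·A·C_max = 0.36 × 290 × 0.021 = 2.192 kg/m.
D = 67²/(4π × 33 × 2.192²) = 2.25 m²/day.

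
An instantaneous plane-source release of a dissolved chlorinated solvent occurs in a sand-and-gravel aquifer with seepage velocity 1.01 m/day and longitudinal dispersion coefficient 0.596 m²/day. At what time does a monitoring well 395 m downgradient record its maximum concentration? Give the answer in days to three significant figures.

391 days

For the 1D instantaneous-source solution, setting ∂C/∂t = 0 at fixed x gives v²t² + 2Dt − x² = 0, so t = (√(D² + v²x²) − D)/v².
√(D² + v²x²) = √(0.596² + 1.01² × 395²) = 399.0; v² = 1.0201.
t = (399.0 − 0.596)/1.0201 = 391 days (vs. the pure-advection estimate x/v = 391 d).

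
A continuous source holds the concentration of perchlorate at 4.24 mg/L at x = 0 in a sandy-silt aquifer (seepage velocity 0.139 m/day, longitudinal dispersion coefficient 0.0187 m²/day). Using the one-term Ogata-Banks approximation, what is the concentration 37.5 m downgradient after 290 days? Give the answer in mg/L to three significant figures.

3.41 mg/L

For a continuous step input, C/C₀ ≈ ½·erfc((x−vt)/(2√(Dt))).
vt = 0.139 × 290 = 40.31 m and 2√(Dt) = 2√(0.0187 × 290) = 4.657 m.
Argument (x−vt)/(2√(Dt)) = (37.5 − 40.31)/4.657 = -0.6034; ½·erfc(-0.6034) = 0.8033.
C = 4.24 × 0.8033 = 3.41 mg/L.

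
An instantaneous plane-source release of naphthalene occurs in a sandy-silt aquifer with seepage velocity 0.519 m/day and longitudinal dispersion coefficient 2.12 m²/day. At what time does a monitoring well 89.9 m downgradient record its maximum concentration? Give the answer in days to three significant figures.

166 days

For the 1D instantaneous-source solution, setting ∂C/∂t = 0 at fixed x gives v²t² + 2Dt − x² = 0, so t = (√(D² + v²x²) − D)/v².
√(D² + v²x²) = √(2.12² + 0.519² × 89.9²) = 46.71; v² = 0.269361.
t = (46.71 − 2.12)/0.269361 = 166 days (vs. the pure-advection estimate x/v = 173 d).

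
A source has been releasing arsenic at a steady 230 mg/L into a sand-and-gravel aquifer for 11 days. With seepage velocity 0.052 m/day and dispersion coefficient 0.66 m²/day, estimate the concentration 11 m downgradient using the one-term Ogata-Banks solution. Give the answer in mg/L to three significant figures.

0.714 mg/L

For a continuous step input, C/C₀ ≈ ½·erfc((x−vt)/(2√(Dt))).
vt = 0.052 × 11 = 0.572 m and 2√(Dt) = 2√(0.66 × 11) = 5.389 m.
Argument (x−vt)/(2√(Dt)) = (11 − 0.572)/5.389 = 1.935; ½·erfc(1.935) = 0.003105.
C = 230 × 0.003105 = 0.714 mg/L.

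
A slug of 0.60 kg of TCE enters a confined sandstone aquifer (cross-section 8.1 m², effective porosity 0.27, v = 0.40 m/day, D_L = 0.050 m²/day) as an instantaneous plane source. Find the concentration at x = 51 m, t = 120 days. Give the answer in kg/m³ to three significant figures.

0.0217 kg/m³

For an instantaneous plane source, C(x,t) = M/(n_e·A·√(4πDt)) · exp(−(x−vt)²/(4Dt)), with n_e·A the pore (flow) area.
Plume center vt = 0.40 × 120 = 48 m, so the well at 51 m is 3 m downgradient of the peak.
√(4πDt) = 8.683 m, giving peak height M/(n_e·A·√(4πDt)) = 0.60/(0.27 × 8.1 × 8.683) = 0.03160 kg/m³.
(x−vt)²/(4Dt) = (3)²/(4 × 0.050 × 120) = 0.3750; exp(−0.3750) = 0.6873.
C = 0.03160 × 0.6873 = 0.0217 kg/m³.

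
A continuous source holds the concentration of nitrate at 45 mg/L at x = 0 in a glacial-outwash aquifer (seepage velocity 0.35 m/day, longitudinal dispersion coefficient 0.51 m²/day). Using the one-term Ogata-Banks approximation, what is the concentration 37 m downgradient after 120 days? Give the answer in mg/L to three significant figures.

30.3 mg/L

For a continuous step input, C/C₀ ≈ ½·erfc((x−vt)/(2√(Dt))).
vt = 0.35 × 120 = 42 m and 2√(Dt) = 2√(0.51 × 120) = 15.65 m.
Argument (x−vt)/(2√(Dt)) = (37 − 42)/15.65 = -0.3195; ½·erfc(-0.3195) = 0.6743.
C = 45 × 0.6743 = 30.3 mg/L.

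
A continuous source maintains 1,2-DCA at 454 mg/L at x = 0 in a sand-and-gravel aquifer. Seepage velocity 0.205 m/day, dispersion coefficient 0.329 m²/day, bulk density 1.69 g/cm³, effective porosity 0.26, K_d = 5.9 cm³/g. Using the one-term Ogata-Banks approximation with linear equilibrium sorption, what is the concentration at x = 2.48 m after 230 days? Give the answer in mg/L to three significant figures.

117 mg/L

Retardation factor R = 1 + ρ_b·K_d/n = 1 + 1.69 × 5.9/0.26 = 39.35.
Sorption retards both mechanisms: v_R = v/R = 0.005210 m/day, D_R = D/R = 0.008361 m²/day.
v_R·t = 0.005210 × 230 = 1.1983 m; 2√(D_R t) = 2.773 m; argument = (2.48 − 1.1983)/2.773 = 0.4622.
C = C₀ × ½·erfc(0.4622) = 454 × 0.2567 = 117 mg/L.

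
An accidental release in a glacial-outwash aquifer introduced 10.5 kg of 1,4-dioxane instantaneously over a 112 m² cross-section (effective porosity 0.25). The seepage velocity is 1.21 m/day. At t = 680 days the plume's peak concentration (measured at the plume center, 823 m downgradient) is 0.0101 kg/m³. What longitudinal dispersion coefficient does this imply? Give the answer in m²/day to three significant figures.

At the plume center C_max = M/(n_e·A·√(4πDt)), so D = M²/(4πt·(n_e·A·C_max)²).
n_e·A·C_max = 0.25 × 112 × 0.0101 = 0.2828 kg/m.
D = 10.5²/(4π × 680 × 0.2828²) = 0.161 m²/day.

0.161 m²/day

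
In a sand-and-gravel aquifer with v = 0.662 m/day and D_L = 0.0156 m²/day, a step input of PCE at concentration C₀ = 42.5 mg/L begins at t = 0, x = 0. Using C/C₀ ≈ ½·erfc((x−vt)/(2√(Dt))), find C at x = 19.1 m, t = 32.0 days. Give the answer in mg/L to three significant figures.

For a continuous step input, C/C₀ ≈ ½·erfc((x−vt)/(2√(Dt))).
vt = 0.662 × 32.0 = 21.184 m and 2√(Dt) = 2√(0.0156 × 32.0) = 1.413 m.
Argument (x−vt)/(2√(Dt)) = (19.1 − 21.184)/1.413 = -1.475; ½·erfc(-1.475) = 0.9815.
C = 42.5 × 0.9815 = 41.7 mg/L.

41.7 mg/L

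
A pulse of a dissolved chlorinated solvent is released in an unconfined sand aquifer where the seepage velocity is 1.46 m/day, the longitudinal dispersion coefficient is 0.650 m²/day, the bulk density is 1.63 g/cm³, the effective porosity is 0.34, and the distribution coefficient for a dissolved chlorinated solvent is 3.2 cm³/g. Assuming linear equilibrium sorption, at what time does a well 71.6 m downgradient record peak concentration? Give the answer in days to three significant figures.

796 days

Retardation factor R = 1 + ρ_b·K_d/n = 1 + 1.63 × 3.2/0.34 = 16.34.
Sorption retards both mechanisms: v_R = v/R = 0.08935 m/day, D_R = D/R = 0.03978 m²/day.
Peak time from v_R²t² + 2D_R t − x² = 0: t = (√(D_R² + v_R²x²) − D_R)/v_R².
√(D_R² + v_R²x²) = √(0.03978² + 0.08935² × 71.6²) = 6.398; v_R² = 0.007983.
t = (6.398 − 0.03978)/0.007983 = 796 days.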